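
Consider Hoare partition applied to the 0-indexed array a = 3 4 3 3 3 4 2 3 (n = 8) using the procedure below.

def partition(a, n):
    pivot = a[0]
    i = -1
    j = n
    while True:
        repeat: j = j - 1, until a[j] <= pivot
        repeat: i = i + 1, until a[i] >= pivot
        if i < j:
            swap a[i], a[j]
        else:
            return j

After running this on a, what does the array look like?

pivot = a[0] = 3; i = -1, j = 8
j→7 (a[7]=3≤3), i→0 (a[0]=3≥3); i<j, swap → 3 4 3 3 3 4 2 3
j→6 (a[6]=2≤3), i→1 (a[1]=4≥3); i<j, swap → 3 2 3 3 3 4 4 3
j→4 (a[4]=3≤3), i→2 (a[2]=3≥3); i<j, swap → 3 2 3 3 3 4 4 3
j→3, i→3; i≥j, return j=3. a = 3 2 3 3 3 4 4 3

3 2 3 3 3 4 4 3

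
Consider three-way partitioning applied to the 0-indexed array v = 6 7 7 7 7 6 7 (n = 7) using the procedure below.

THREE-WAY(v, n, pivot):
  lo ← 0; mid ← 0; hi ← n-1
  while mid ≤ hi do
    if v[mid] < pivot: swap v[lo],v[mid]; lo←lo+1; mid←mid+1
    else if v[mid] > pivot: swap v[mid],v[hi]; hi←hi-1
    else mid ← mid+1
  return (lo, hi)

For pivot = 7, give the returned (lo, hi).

lo=0 mid=0 hi=6
6<7: swap(0,0), lo=1 mid=1 ⇒ 6 7 7 7 7 6 7
7=7: mid=2
7=7: mid=3
7=7: mid=4
7=7: mid=5
6<7: swap(1,5), lo=2 mid=6 ⇒ 6 6 7 7 7 7 7
7=7: mid=7
done. lo=2 hi=6; v=6 6 7 7 7 7 7

(2, 6)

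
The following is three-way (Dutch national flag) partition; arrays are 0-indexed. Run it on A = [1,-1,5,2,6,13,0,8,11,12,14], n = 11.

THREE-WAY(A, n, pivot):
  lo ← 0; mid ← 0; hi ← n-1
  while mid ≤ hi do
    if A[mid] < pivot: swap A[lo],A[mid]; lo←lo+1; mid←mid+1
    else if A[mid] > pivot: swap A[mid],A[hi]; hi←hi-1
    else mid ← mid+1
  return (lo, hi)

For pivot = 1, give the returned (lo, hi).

pivot = 1; lo=0, mid=0, hi=10
A[mid]=1=1: mid=1
A[mid]=-1<1: swap A[0],A[1]; lo=1,mid=2 → [-1,1,5,2,6,13,0,8,11,12,14]
A[mid]=5>1: swap A[2],A[10]; hi=9 → [-1,1,14,2,6,13,0,8,11,12,5]
A[mid]=14>1: swap A[2],A[9]; hi=8 → [-1,1,12,2,6,13,0,8,11,14,5]
A[mid]=12>1: swap A[2],A[8]; hi=7 → [-1,1,11,2,6,13,0,8,12,14,5]
A[mid]=11>1: swap A[2],A[7]; hi=6 → [-1,1,8,2,6,13,0,11,12,14,5]
A[mid]=8>1: swap A[2],A[6]; hi=5 → [-1,1,0,2,6,13,8,11,12,14,5]
A[mid]=0<1: swap A[1],A[2]; lo=2,mid=3 → [-1,0,1,2,6,13,8,11,12,14,5]
A[mid]=2>1: swap A[3],A[5]; hi=4 → [-1,0,1,13,6,2,8,11,12,14,5]
A[mid]=13>1: swap A[3],A[4]; hi=3 → [-1,0,1,6,13,2,8,11,12,14,5]
A[mid]=6>1: swap A[3],A[3]; hi=2 → [-1,0,1,6,13,2,8,11,12,14,5]
end: lo=2, hi=2; A = [-1,0,1,6,13,2,8,11,12,14,5]

(2, 2)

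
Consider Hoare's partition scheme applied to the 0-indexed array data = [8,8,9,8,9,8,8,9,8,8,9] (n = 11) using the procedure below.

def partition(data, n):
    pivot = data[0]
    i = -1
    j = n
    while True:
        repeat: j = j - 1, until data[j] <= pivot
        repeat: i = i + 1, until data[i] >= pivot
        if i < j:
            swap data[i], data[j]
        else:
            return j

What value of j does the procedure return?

pivot=8
j stops at 9 (8), i stops at 0 (8); swap ⇒ [8,8,9,8,9,8,8,9,8,8,9]
j stops at 8 (8), i stops at 1 (8); swap ⇒ [8,8,9,8,9,8,8,9,8,8,9]
j stops at 6 (8), i stops at 2 (9); swap ⇒ [8,8,8,8,9,8,9,9,8,8,9]
j stops at 5 (8), i stops at 3 (8); swap ⇒ [8,8,8,8,9,8,9,9,8,8,9]
j stops at 3, i stops at 4; i≥j ⇒ return 3. data=[8,8,8,8,9,8,9,9,8,8,9]

3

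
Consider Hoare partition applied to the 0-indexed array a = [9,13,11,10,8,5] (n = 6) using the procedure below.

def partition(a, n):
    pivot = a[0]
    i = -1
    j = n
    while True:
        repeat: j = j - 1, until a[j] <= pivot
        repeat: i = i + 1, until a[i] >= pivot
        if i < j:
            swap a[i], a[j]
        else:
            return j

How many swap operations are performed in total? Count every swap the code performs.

2

pivot = a[0] = 9; i = -1, j = 6
j→5 (a[5]=5≤9), i→0 (a[0]=9≥9); i<j, swap → [5,13,11,10,8,9]
j→4 (a[4]=8≤9), i→1 (a[1]=13≥9); i<j, swap → [5,8,11,10,13,9]
j→1, i→2; i≥j, return j=1. a = [5,8,11,10,13,9]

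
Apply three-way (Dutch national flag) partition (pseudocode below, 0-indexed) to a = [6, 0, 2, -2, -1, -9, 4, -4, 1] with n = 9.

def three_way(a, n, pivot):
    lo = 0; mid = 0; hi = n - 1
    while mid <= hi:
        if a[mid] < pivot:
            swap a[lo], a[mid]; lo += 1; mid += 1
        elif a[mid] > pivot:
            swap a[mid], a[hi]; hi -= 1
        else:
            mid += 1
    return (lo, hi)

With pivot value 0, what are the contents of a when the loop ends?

[-4, -9, -2, -1, 0, 4, 2, 1, 6]

pivot = 0; lo=0, mid=0, hi=8
a[mid]=6>0: swap a[0],a[8]; hi=7 → [1, 0, 2, -2, -1, -9, 4, -4, 6]
a[mid]=1>0: swap a[0],a[7]; hi=6 → [-4, 0, 2, -2, -1, -9, 4, 1, 6]
a[mid]=-4<0: swap a[0],a[0]; lo=1,mid=1 → [-4, 0, 2, -2, -1, -9, 4, 1, 6]
a[mid]=0=0: mid=2
a[mid]=2>0: swap a[2],a[6]; hi=5 → [-4, 0, 4, -2, -1, -9, 2, 1, 6]
a[mid]=4>0: swap a[2],a[5]; hi=4 → [-4, 0, -9, -2, -1, 4, 2, 1, 6]
a[mid]=-9<0: swap a[1],a[2]; lo=2,mid=3 → [-4, -9, 0, -2, -1, 4, 2, 1, 6]
a[mid]=-2<0: swap a[2],a[3]; lo=3,mid=4 → [-4, -9, -2, 0, -1, 4, 2, 1, 6]
a[mid]=-1<0: swap a[3],a[4]; lo=4,mid=5 → [-4, -9, -2, -1, 0, 4, 2, 1, 6]
end: lo=4, hi=4; a = [-4, -9, -2, -1, 0, 4, 2, 1, 6]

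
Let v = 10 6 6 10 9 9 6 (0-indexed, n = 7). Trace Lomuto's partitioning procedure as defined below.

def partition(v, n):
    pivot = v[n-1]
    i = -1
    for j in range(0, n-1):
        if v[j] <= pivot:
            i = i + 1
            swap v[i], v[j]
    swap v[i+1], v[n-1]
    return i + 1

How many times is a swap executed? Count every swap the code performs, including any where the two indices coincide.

pivot = v[6] = 6; i = -1
j=0: v[0]=10 > 6 → no swap
j=1: v[1]=6 ≤ 6 → i=0, swap v[0],v[1] → 6 10 6 10 9 9 6
j=2: v[2]=6 ≤ 6 → i=1, swap v[1],v[2] → 6 6 10 10 9 9 6
j=3: v[3]=10 > 6 → no swap
j=4: v[4]=9 > 6 → no swap
j=5: v[5]=9 > 6 → no swap
final swap v[2],v[6] → 6 6 6 10 9 9 10; return 2

3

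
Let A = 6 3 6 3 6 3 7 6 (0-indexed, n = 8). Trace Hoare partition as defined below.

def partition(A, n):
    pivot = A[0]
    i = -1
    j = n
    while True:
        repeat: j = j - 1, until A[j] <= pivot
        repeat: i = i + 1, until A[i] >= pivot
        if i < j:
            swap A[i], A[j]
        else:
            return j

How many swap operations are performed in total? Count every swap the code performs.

2

pivot = A[0] = 6; i = -1, j = 8
j→7 (A[7]=6≤6), i→0 (A[0]=6≥6); i<j, swap → 6 3 6 3 6 3 7 6
j→5 (A[5]=3≤6), i→2 (A[2]=6≥6); i<j, swap → 6 3 3 3 6 6 7 6
j→4, i→4; i≥j, return j=4. A = 6 3 3 3 6 6 7 6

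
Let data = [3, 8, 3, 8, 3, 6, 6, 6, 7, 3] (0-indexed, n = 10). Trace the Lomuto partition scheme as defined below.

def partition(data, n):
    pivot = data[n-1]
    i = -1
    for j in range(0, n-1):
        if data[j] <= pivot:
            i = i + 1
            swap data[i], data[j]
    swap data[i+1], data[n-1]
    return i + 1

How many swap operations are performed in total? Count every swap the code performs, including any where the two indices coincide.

4

pivot = data[9] = 3; i = -1
j=0: data[0]=3 ≤ 3 → i=0, swap data[0],data[0] (no change) → [3, 8, 3, 8, 3, 6, 6, 6, 7, 3]
j=1: data[1]=8 > 3 → no swap
j=2: data[2]=3 ≤ 3 → i=1, swap data[1],data[2] → [3, 3, 8, 8, 3, 6, 6, 6, 7, 3]
j=3: data[3]=8 > 3 → no swap
j=4: data[4]=3 ≤ 3 → i=2, swap data[2],data[4] → [3, 3, 3, 8, 8, 6, 6, 6, 7, 3]
j=5: data[5]=6 > 3 → no swap
j=6: data[6]=6 > 3 → no swap
j=7: data[7]=6 > 3 → no swap
j=8: data[8]=7 > 3 → no swap
final swap data[3],data[9] → [3, 3, 3, 3, 8, 6, 6, 6, 7, 8]; return 3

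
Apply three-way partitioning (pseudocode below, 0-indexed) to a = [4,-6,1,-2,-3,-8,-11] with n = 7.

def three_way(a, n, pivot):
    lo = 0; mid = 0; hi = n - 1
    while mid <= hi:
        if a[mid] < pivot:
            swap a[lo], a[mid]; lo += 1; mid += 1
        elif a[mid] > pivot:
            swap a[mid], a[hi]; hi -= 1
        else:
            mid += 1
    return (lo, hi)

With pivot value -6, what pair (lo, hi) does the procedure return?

pivot = -6; lo=0, mid=0, hi=6
a[mid]=4>-6: swap a[0],a[6]; hi=5 → [-11,-6,1,-2,-3,-8,4]
a[mid]=-11<-6: swap a[0],a[0]; lo=1,mid=1 → [-11,-6,1,-2,-3,-8,4]
a[mid]=-6=-6: mid=2
a[mid]=1>-6: swap a[2],a[5]; hi=4 → [-11,-6,-8,-2,-3,1,4]
a[mid]=-8<-6: swap a[1],a[2]; lo=2,mid=3 → [-11,-8,-6,-2,-3,1,4]
a[mid]=-2>-6: swap a[3],a[4]; hi=3 → [-11,-8,-6,-3,-2,1,4]
a[mid]=-3>-6: swap a[3],a[3]; hi=2 → [-11,-8,-6,-3,-2,1,4]
end: lo=2, hi=2; a = [-11,-8,-6,-3,-2,1,4]

(2, 2)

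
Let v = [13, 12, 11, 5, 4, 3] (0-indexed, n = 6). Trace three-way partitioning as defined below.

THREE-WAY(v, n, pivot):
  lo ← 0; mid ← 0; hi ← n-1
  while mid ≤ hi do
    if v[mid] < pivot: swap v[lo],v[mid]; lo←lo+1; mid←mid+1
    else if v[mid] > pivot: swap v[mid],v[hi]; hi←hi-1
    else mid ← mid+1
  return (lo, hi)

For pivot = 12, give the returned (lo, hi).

(4, 4)

lo=0 mid=0 hi=5
13>12: swap(0,5), hi=4 ⇒ [3, 12, 11, 5, 4, 13]
3<12: swap(0,0), lo=1 mid=1 ⇒ [3, 12, 11, 5, 4, 13]
12=12: mid=2
11<12: swap(1,2), lo=2 mid=3 ⇒ [3, 11, 12, 5, 4, 13]
5<12: swap(2,3), lo=3 mid=4 ⇒ [3, 11, 5, 12, 4, 13]
4<12: swap(3,4), lo=4 mid=5 ⇒ [3, 11, 5, 4, 12, 13]
done. lo=4 hi=4; v=[3, 11, 5, 4, 12, 13]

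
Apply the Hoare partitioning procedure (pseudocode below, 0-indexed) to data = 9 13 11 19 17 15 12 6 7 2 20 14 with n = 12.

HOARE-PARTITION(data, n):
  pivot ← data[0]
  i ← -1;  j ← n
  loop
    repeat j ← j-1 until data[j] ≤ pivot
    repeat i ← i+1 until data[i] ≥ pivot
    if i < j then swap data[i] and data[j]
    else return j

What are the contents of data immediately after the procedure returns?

2 7 6 19 17 15 12 11 13 9 20 14

pivot=9
j stops at 9 (2), i stops at 0 (9); swap ⇒ 2 13 11 19 17 15 12 6 7 9 20 14
j stops at 8 (7), i stops at 1 (13); swap ⇒ 2 7 11 19 17 15 12 6 13 9 20 14
j stops at 7 (6), i stops at 2 (11); swap ⇒ 2 7 6 19 17 15 12 11 13 9 20 14
j stops at 2, i stops at 3; i≥j ⇒ return 2. data=2 7 6 19 17 15 12 11 13 9 20 14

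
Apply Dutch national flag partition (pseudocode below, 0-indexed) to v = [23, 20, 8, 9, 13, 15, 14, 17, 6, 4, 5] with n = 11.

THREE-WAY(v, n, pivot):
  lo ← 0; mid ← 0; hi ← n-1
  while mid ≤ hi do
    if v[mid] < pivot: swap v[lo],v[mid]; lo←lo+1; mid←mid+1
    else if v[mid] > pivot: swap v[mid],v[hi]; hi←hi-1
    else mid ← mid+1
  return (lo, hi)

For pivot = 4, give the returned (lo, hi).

pivot = 4; lo=0, mid=0, hi=10
v[mid]=23>4: swap v[0],v[10]; hi=9 → [5, 20, 8, 9, 13, 15, 14, 17, 6, 4, 23]
v[mid]=5>4: swap v[0],v[9]; hi=8 → [4, 20, 8, 9, 13, 15, 14, 17, 6, 5, 23]
v[mid]=4=4: mid=1
v[mid]=20>4: swap v[1],v[8]; hi=7 → [4, 6, 8, 9, 13, 15, 14, 17, 20, 5, 23]
v[mid]=6>4: swap v[1],v[7]; hi=6 → [4, 17, 8, 9, 13, 15, 14, 6, 20, 5, 23]
v[mid]=17>4: swap v[1],v[6]; hi=5 → [4, 14, 8, 9, 13, 15, 17, 6, 20, 5, 23]
v[mid]=14>4: swap v[1],v[5]; hi=4 → [4, 15, 8, 9, 13, 14, 17, 6, 20, 5, 23]
v[mid]=15>4: swap v[1],v[4]; hi=3 → [4, 13, 8, 9, 15, 14, 17, 6, 20, 5, 23]
v[mid]=13>4: swap v[1],v[3]; hi=2 → [4, 9, 8, 13, 15, 14, 17, 6, 20, 5, 23]
v[mid]=9>4: swap v[1],v[2]; hi=1 → [4, 8, 9, 13, 15, 14, 17, 6, 20, 5, 23]
v[mid]=8>4: swap v[1],v[1]; hi=0 → [4, 8, 9, 13, 15, 14, 17, 6, 20, 5, 23]
end: lo=0, hi=0; v = [4, 8, 9, 13, 15, 14, 17, 6, 20, 5, 23]

(0, 0)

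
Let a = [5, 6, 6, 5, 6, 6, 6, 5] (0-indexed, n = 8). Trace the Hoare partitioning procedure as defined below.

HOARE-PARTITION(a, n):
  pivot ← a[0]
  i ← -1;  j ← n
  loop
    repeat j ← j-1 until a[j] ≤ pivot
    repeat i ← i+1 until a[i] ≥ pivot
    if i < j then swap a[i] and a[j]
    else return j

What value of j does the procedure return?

1

pivot = a[0] = 5; i = -1, j = 8
j→7 (a[7]=5≤5), i→0 (a[0]=5≥5); i<j, swap → [5, 6, 6, 5, 6, 6, 6, 5]
j→3 (a[3]=5≤5), i→1 (a[1]=6≥5); i<j, swap → [5, 5, 6, 6, 6, 6, 6, 5]
j→1, i→2; i≥j, return j=1. a = [5, 5, 6, 6, 6, 6, 6, 5]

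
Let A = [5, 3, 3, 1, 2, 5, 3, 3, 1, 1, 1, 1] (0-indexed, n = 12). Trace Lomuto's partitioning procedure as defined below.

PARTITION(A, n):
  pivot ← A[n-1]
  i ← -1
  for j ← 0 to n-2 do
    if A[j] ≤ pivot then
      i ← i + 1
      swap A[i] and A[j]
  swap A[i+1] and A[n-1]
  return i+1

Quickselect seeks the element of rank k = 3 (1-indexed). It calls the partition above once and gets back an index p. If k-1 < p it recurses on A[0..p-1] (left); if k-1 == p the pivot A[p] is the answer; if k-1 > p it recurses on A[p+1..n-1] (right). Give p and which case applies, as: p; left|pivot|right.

pivot = A[11] = 1; i = -1
j=0: A[0]=5 > 1 → no swap
j=1: A[1]=3 > 1 → no swap
j=2: A[2]=3 > 1 → no swap
j=3: A[3]=1 ≤ 1 → i=0, swap A[0],A[3] → [1, 3, 3, 5, 2, 5, 3, 3, 1, 1, 1, 1]
j=4: A[4]=2 > 1 → no swap
j=5: A[5]=5 > 1 → no swap
j=6: A[6]=3 > 1 → no swap
j=7: A[7]=3 > 1 → no swap
j=8: A[8]=1 ≤ 1 → i=1, swap A[1],A[8] → [1, 1, 3, 5, 2, 5, 3, 3, 3, 1, 1, 1]
j=9: A[9]=1 ≤ 1 → i=2, swap A[2],A[9] → [1, 1, 1, 5, 2, 5, 3, 3, 3, 3, 1, 1]
j=10: A[10]=1 ≤ 1 → i=3, swap A[3],A[10] → [1, 1, 1, 1, 2, 5, 3, 3, 3, 3, 5, 1]
final swap A[4],A[11] → [1, 1, 1, 1, 1, 5, 3, 3, 3, 3, 5, 2]; return 4
p = 4; k-1 = 2 < 4 ⇒ left

4; left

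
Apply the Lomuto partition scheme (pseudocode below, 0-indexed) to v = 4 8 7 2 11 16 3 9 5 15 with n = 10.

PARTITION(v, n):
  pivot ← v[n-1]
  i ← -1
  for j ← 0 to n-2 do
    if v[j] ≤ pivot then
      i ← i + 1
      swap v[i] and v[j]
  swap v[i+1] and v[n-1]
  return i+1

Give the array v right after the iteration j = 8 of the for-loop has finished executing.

pivot=15, i=-1
j=0: 4≤15, i=0, swap(0,0) ⇒ 4 8 7 2 11 16 3 9 5 15
j=1: 8≤15, i=1, swap(1,1) ⇒ 4 8 7 2 11 16 3 9 5 15
j=2: 7≤15, i=2, swap(2,2) ⇒ 4 8 7 2 11 16 3 9 5 15
j=3: 2≤15, i=3, swap(3,3) ⇒ 4 8 7 2 11 16 3 9 5 15
j=4: 11≤15, i=4, swap(4,4) ⇒ 4 8 7 2 11 16 3 9 5 15
j=5: 16>15, skip
j=6: 3≤15, i=5, swap(5,6) ⇒ 4 8 7 2 11 3 16 9 5 15
j=7: 9≤15, i=6, swap(6,7) ⇒ 4 8 7 2 11 3 9 16 5 15
j=8: 5≤15, i=7, swap(7,8) ⇒ 4 8 7 2 11 3 9 5 16 15
(after j=8) v = 4 8 7 2 11 3 9 5 16 15

4 8 7 2 11 3 9 5 16 15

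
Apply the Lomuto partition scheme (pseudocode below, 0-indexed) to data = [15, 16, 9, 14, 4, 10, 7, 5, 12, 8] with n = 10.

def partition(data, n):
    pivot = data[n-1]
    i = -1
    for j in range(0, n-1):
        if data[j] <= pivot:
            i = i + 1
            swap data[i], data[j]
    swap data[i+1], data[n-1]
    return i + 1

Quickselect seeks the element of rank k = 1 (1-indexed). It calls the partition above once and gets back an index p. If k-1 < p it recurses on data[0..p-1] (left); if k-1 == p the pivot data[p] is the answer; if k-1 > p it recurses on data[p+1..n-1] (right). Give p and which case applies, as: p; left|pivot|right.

3; left

pivot = data[9] = 8; i = -1
j=0: data[0]=15 > 8 → no swap
j=1: data[1]=16 > 8 → no swap
j=2: data[2]=9 > 8 → no swap
j=3: data[3]=14 > 8 → no swap
j=4: data[4]=4 ≤ 8 → i=0, swap data[0],data[4] → [4, 16, 9, 14, 15, 10, 7, 5, 12, 8]
j=5: data[5]=10 > 8 → no swap
j=6: data[6]=7 ≤ 8 → i=1, swap data[1],data[6] → [4, 7, 9, 14, 15, 10, 16, 5, 12, 8]
j=7: data[7]=5 ≤ 8 → i=2, swap data[2],data[7] → [4, 7, 5, 14, 15, 10, 16, 9, 12, 8]
j=8: data[8]=12 > 8 → no swap
final swap data[3],data[9] → [4, 7, 5, 8, 15, 10, 16, 9, 12, 14]; return 3
p = 3; k-1 = 0 < 3 ⇒ left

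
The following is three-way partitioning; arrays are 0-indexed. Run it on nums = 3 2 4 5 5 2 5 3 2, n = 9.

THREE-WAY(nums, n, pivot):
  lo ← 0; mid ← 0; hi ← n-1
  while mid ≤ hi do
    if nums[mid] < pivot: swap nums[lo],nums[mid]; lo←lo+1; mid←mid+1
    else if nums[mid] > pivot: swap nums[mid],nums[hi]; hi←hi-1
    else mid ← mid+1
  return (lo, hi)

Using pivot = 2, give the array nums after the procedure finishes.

2 2 2 5 5 5 3 4 3

lo=0 mid=0 hi=8
3>2: swap(0,8), hi=7 ⇒ 2 2 4 5 5 2 5 3 3
2=2: mid=1
2=2: mid=2
4>2: swap(2,7), hi=6 ⇒ 2 2 3 5 5 2 5 4 3
3>2: swap(2,6), hi=5 ⇒ 2 2 5 5 5 2 3 4 3
5>2: swap(2,5), hi=4 ⇒ 2 2 2 5 5 5 3 4 3
2=2: mid=3
5>2: swap(3,4), hi=3 ⇒ 2 2 2 5 5 5 3 4 3
5>2: swap(3,3), hi=2 ⇒ 2 2 2 5 5 5 3 4 3
done. lo=0 hi=2; nums=2 2 2 5 5 5 3 4 3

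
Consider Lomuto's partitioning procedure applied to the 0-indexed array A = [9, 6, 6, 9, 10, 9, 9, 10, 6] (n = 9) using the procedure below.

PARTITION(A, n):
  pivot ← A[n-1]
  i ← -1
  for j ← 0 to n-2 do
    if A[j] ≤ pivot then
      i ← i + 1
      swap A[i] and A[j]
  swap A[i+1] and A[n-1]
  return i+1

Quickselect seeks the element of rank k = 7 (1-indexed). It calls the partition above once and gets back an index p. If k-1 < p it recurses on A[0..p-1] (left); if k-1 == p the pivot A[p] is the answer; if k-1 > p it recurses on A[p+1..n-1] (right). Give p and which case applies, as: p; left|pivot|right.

2; right

pivot=6, i=-1
j=0: 9>6, skip
j=1: 6≤6, i=0, swap(0,1) ⇒ [6, 9, 6, 9, 10, 9, 9, 10, 6]
j=2: 6≤6, i=1, swap(1,2) ⇒ [6, 6, 9, 9, 10, 9, 9, 10, 6]
j=3: 9>6, skip
j=4: 10>6, skip
j=5: 9>6, skip
j=6: 9>6, skip
j=7: 10>6, skip
swap(2,8) ⇒ [6, 6, 6, 9, 10, 9, 9, 10, 9]; return 2
p = 2; k-1 = 6 > 2 ⇒ right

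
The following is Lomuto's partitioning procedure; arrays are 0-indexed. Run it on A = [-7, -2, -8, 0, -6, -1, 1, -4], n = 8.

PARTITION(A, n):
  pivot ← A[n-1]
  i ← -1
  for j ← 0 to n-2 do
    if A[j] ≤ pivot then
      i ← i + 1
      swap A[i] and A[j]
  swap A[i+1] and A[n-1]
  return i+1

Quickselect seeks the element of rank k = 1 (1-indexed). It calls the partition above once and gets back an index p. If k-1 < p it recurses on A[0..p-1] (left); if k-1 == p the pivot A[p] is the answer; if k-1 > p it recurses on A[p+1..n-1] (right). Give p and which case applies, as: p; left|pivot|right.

3; left

pivot = A[7] = -4; i = -1
j=0: A[0]=-7 ≤ -4 → i=0, swap A[0],A[0] (no change) → [-7, -2, -8, 0, -6, -1, 1, -4]
j=1: A[1]=-2 > -4 → no swap
j=2: A[2]=-8 ≤ -4 → i=1, swap A[1],A[2] → [-7, -8, -2, 0, -6, -1, 1, -4]
j=3: A[3]=0 > -4 → no swap
j=4: A[4]=-6 ≤ -4 → i=2, swap A[2],A[4] → [-7, -8, -6, 0, -2, -1, 1, -4]
j=5: A[5]=-1 > -4 → no swap
j=6: A[6]=1 > -4 → no swap
final swap A[3],A[7] → [-7, -8, -6, -4, -2, -1, 1, 0]; return 3
p = 3; k-1 = 0 < 3 ⇒ left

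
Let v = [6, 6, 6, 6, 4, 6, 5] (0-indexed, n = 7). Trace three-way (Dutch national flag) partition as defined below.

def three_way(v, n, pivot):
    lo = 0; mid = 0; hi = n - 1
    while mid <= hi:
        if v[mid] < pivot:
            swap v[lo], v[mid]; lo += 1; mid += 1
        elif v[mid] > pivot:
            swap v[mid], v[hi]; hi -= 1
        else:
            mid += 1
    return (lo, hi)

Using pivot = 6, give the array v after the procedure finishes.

[4, 5, 6, 6, 6, 6, 6]

pivot = 6; lo=0, mid=0, hi=6
v[mid]=6=6: mid=1
v[mid]=6=6: mid=2
v[mid]=6=6: mid=3
v[mid]=6=6: mid=4
v[mid]=4<6: swap v[0],v[4]; lo=1,mid=5 → [4, 6, 6, 6, 6, 6, 5]
v[mid]=6=6: mid=6
v[mid]=5<6: swap v[1],v[6]; lo=2,mid=7 → [4, 5, 6, 6, 6, 6, 6]
end: lo=2, hi=6; v = [4, 5, 6, 6, 6, 6, 6]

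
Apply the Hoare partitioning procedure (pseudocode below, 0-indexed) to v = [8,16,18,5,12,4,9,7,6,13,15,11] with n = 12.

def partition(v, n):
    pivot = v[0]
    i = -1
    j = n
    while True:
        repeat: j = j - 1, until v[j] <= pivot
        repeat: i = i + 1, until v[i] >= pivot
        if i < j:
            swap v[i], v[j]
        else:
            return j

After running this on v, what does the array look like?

[6,7,4,5,12,18,9,16,8,13,15,11]

pivot=8
j stops at 8 (6), i stops at 0 (8); swap ⇒ [6,16,18,5,12,4,9,7,8,13,15,11]
j stops at 7 (7), i stops at 1 (16); swap ⇒ [6,7,18,5,12,4,9,16,8,13,15,11]
j stops at 5 (4), i stops at 2 (18); swap ⇒ [6,7,4,5,12,18,9,16,8,13,15,11]
j stops at 3, i stops at 4; i≥j ⇒ return 3. v=[6,7,4,5,12,18,9,16,8,13,15,11]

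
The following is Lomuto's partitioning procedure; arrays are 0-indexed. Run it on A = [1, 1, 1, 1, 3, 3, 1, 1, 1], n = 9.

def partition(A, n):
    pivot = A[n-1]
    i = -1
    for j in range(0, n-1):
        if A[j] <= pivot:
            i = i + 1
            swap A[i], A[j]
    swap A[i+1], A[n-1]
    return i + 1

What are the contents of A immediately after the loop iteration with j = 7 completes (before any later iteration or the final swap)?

[1, 1, 1, 1, 1, 1, 3, 3, 1]

pivot=1, i=-1
j=0: 1≤1, i=0, swap(0,0) ⇒ [1, 1, 1, 1, 3, 3, 1, 1, 1]
j=1: 1≤1, i=1, swap(1,1) ⇒ [1, 1, 1, 1, 3, 3, 1, 1, 1]
j=2: 1≤1, i=2, swap(2,2) ⇒ [1, 1, 1, 1, 3, 3, 1, 1, 1]
j=3: 1≤1, i=3, swap(3,3) ⇒ [1, 1, 1, 1, 3, 3, 1, 1, 1]
j=4: 3>1, skip
j=5: 3>1, skip
j=6: 1≤1, i=4, swap(4,6) ⇒ [1, 1, 1, 1, 1, 3, 3, 1, 1]
j=7: 1≤1, i=5, swap(5,7) ⇒ [1, 1, 1, 1, 1, 1, 3, 3, 1]
(after j=7) A = [1, 1, 1, 1, 1, 1, 3, 3, 1]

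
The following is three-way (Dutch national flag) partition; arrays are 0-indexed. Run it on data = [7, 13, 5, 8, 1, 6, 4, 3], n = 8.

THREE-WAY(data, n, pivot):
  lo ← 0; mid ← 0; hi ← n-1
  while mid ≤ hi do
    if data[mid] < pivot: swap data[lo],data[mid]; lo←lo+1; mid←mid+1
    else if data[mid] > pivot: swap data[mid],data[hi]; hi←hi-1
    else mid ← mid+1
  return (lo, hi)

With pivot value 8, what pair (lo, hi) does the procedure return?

lo=0 mid=0 hi=7
7<8: swap(0,0), lo=1 mid=1 ⇒ [7, 13, 5, 8, 1, 6, 4, 3]
13>8: swap(1,7), hi=6 ⇒ [7, 3, 5, 8, 1, 6, 4, 13]
3<8: swap(1,1), lo=2 mid=2 ⇒ [7, 3, 5, 8, 1, 6, 4, 13]
5<8: swap(2,2), lo=3 mid=3 ⇒ [7, 3, 5, 8, 1, 6, 4, 13]
8=8: mid=4
1<8: swap(3,4), lo=4 mid=5 ⇒ [7, 3, 5, 1, 8, 6, 4, 13]
6<8: swap(4,5), lo=5 mid=6 ⇒ [7, 3, 5, 1, 6, 8, 4, 13]
4<8: swap(5,6), lo=6 mid=7 ⇒ [7, 3, 5, 1, 6, 4, 8, 13]
done. lo=6 hi=6; data=[7, 3, 5, 1, 6, 4, 8, 13]

(6, 6)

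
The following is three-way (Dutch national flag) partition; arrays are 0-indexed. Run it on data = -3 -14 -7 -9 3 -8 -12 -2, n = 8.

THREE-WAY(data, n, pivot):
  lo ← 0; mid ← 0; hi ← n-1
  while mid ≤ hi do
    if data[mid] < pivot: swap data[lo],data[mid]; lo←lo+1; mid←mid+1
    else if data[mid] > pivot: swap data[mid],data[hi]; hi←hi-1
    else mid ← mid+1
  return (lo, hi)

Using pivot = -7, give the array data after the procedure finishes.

-12 -14 -9 -8 -7 3 -2 -3

lo=0 mid=0 hi=7
-3>-7: swap(0,7), hi=6 ⇒ -2 -14 -7 -9 3 -8 -12 -3
-2>-7: swap(0,6), hi=5 ⇒ -12 -14 -7 -9 3 -8 -2 -3
-12<-7: swap(0,0), lo=1 mid=1 ⇒ -12 -14 -7 -9 3 -8 -2 -3
-14<-7: swap(1,1), lo=2 mid=2 ⇒ -12 -14 -7 -9 3 -8 -2 -3
-7=-7: mid=3
-9<-7: swap(2,3), lo=3 mid=4 ⇒ -12 -14 -9 -7 3 -8 -2 -3
3>-7: swap(4,5), hi=4 ⇒ -12 -14 -9 -7 -8 3 -2 -3
-8<-7: swap(3,4), lo=4 mid=5 ⇒ -12 -14 -9 -8 -7 3 -2 -3
done. lo=4 hi=4; data=-12 -14 -9 -8 -7 3 -2 -3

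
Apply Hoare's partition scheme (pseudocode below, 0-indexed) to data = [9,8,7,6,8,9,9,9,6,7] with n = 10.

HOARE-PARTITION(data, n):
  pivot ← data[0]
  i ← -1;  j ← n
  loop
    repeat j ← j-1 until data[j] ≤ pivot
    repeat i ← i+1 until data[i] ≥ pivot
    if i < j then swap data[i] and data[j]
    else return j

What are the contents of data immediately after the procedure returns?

[7,8,7,6,8,6,9,9,9,9]

pivot = data[0] = 9; i = -1, j = 10
j→9 (data[9]=7≤9), i→0 (data[0]=9≥9); i<j, swap → [7,8,7,6,8,9,9,9,6,9]
j→8 (data[8]=6≤9), i→5 (data[5]=9≥9); i<j, swap → [7,8,7,6,8,6,9,9,9,9]
j→7 (data[7]=9≤9), i→6 (data[6]=9≥9); i<j, swap → [7,8,7,6,8,6,9,9,9,9]
j→6, i→7; i≥j, return j=6. data = [7,8,7,6,8,6,9,9,9,9]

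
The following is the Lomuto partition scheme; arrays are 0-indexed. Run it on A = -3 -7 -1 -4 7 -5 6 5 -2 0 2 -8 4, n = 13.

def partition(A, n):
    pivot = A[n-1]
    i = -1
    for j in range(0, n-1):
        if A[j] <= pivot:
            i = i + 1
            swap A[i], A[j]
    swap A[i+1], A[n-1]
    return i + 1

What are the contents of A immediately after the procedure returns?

pivot=4, i=-1
j=0: -3≤4, i=0, swap(0,0) ⇒ -3 -7 -1 -4 7 -5 6 5 -2 0 2 -8 4
j=1: -7≤4, i=1, swap(1,1) ⇒ -3 -7 -1 -4 7 -5 6 5 -2 0 2 -8 4
j=2: -1≤4, i=2, swap(2,2) ⇒ -3 -7 -1 -4 7 -5 6 5 -2 0 2 -8 4
j=3: -4≤4, i=3, swap(3,3) ⇒ -3 -7 -1 -4 7 -5 6 5 -2 0 2 -8 4
j=4: 7>4, skip
j=5: -5≤4, i=4, swap(4,5) ⇒ -3 -7 -1 -4 -5 7 6 5 -2 0 2 -8 4
j=6: 6>4, skip
j=7: 5>4, skip
j=8: -2≤4, i=5, swap(5,8) ⇒ -3 -7 -1 -4 -5 -2 6 5 7 0 2 -8 4
j=9: 0≤4, i=6, swap(6,9) ⇒ -3 -7 -1 -4 -5 -2 0 5 7 6 2 -8 4
j=10: 2≤4, i=7, swap(7,10) ⇒ -3 -7 -1 -4 -5 -2 0 2 7 6 5 -8 4
j=11: -8≤4, i=8, swap(8,11) ⇒ -3 -7 -1 -4 -5 -2 0 2 -8 6 5 7 4
swap(9,12) ⇒ -3 -7 -1 -4 -5 -2 0 2 -8 4 5 7 6; return 9

-3 -7 -1 -4 -5 -2 0 2 -8 4 5 7 6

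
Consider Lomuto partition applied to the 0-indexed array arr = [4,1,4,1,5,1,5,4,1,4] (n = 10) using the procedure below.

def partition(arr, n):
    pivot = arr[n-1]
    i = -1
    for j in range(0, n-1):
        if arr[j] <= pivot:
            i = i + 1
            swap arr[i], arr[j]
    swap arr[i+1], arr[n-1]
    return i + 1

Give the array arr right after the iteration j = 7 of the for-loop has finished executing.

[4,1,4,1,1,4,5,5,1,4]

pivot=4, i=-1
j=0: 4≤4, i=0, swap(0,0) ⇒ [4,1,4,1,5,1,5,4,1,4]
j=1: 1≤4, i=1, swap(1,1) ⇒ [4,1,4,1,5,1,5,4,1,4]
j=2: 4≤4, i=2, swap(2,2) ⇒ [4,1,4,1,5,1,5,4,1,4]
j=3: 1≤4, i=3, swap(3,3) ⇒ [4,1,4,1,5,1,5,4,1,4]
j=4: 5>4, skip
j=5: 1≤4, i=4, swap(4,5) ⇒ [4,1,4,1,1,5,5,4,1,4]
j=6: 5>4, skip
j=7: 4≤4, i=5, swap(5,7) ⇒ [4,1,4,1,1,4,5,5,1,4]
(after j=7) arr = [4,1,4,1,1,4,5,5,1,4]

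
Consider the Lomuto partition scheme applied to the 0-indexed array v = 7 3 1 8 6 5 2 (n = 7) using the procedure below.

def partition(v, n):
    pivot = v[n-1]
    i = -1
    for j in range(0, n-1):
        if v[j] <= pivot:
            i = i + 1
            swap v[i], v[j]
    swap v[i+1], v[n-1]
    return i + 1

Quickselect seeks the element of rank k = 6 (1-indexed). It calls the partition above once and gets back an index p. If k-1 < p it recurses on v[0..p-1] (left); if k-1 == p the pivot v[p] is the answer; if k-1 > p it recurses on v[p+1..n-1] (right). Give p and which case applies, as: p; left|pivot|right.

pivot = v[6] = 2; i = -1
j=0: v[0]=7 > 2 → no swap
j=1: v[1]=3 > 2 → no swap
j=2: v[2]=1 ≤ 2 → i=0, swap v[0],v[2] → 1 3 7 8 6 5 2
j=3: v[3]=8 > 2 → no swap
j=4: v[4]=6 > 2 → no swap
j=5: v[5]=5 > 2 → no swap
final swap v[1],v[6] → 1 2 7 8 6 5 3; return 1
p = 1; k-1 = 5 > 1 ⇒ right

1; right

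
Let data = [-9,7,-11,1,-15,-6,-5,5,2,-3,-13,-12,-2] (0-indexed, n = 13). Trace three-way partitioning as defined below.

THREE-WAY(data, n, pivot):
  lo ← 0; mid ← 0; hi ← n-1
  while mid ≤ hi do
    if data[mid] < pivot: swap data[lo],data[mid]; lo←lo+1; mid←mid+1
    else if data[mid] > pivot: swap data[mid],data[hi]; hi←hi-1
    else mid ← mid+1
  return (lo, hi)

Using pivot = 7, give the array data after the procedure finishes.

[-9,-11,1,-15,-6,-5,5,2,-3,-13,-12,-2,7]

lo=0 mid=0 hi=12
-9<7: swap(0,0), lo=1 mid=1 ⇒ [-9,7,-11,1,-15,-6,-5,5,2,-3,-13,-12,-2]
7=7: mid=2
-11<7: swap(1,2), lo=2 mid=3 ⇒ [-9,-11,7,1,-15,-6,-5,5,2,-3,-13,-12,-2]
1<7: swap(2,3), lo=3 mid=4 ⇒ [-9,-11,1,7,-15,-6,-5,5,2,-3,-13,-12,-2]
-15<7: swap(3,4), lo=4 mid=5 ⇒ [-9,-11,1,-15,7,-6,-5,5,2,-3,-13,-12,-2]
-6<7: swap(4,5), lo=5 mid=6 ⇒ [-9,-11,1,-15,-6,7,-5,5,2,-3,-13,-12,-2]
-5<7: swap(5,6), lo=6 mid=7 ⇒ [-9,-11,1,-15,-6,-5,7,5,2,-3,-13,-12,-2]
5<7: swap(6,7), lo=7 mid=8 ⇒ [-9,-11,1,-15,-6,-5,5,7,2,-3,-13,-12,-2]
2<7: swap(7,8), lo=8 mid=9 ⇒ [-9,-11,1,-15,-6,-5,5,2,7,-3,-13,-12,-2]
-3<7: swap(8,9), lo=9 mid=10 ⇒ [-9,-11,1,-15,-6,-5,5,2,-3,7,-13,-12,-2]
-13<7: swap(9,10), lo=10 mid=11 ⇒ [-9,-11,1,-15,-6,-5,5,2,-3,-13,7,-12,-2]
-12<7: swap(10,11), lo=11 mid=12 ⇒ [-9,-11,1,-15,-6,-5,5,2,-3,-13,-12,7,-2]
-2<7: swap(11,12), lo=12 mid=13 ⇒ [-9,-11,1,-15,-6,-5,5,2,-3,-13,-12,-2,7]
done. lo=12 hi=12; data=[-9,-11,1,-15,-6,-5,5,2,-3,-13,-12,-2,7]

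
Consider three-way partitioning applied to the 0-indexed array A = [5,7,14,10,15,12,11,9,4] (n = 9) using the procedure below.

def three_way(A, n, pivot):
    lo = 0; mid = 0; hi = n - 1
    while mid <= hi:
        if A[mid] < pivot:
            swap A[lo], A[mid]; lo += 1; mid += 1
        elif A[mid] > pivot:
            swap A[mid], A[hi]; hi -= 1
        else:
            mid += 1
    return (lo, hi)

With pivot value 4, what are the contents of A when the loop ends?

[4,14,10,15,12,11,9,7,5]

pivot = 4; lo=0, mid=0, hi=8
A[mid]=5>4: swap A[0],A[8]; hi=7 → [4,7,14,10,15,12,11,9,5]
A[mid]=4=4: mid=1
A[mid]=7>4: swap A[1],A[7]; hi=6 → [4,9,14,10,15,12,11,7,5]
A[mid]=9>4: swap A[1],A[6]; hi=5 → [4,11,14,10,15,12,9,7,5]
A[mid]=11>4: swap A[1],A[5]; hi=4 → [4,12,14,10,15,11,9,7,5]
A[mid]=12>4: swap A[1],A[4]; hi=3 → [4,15,14,10,12,11,9,7,5]
A[mid]=15>4: swap A[1],A[3]; hi=2 → [4,10,14,15,12,11,9,7,5]
A[mid]=10>4: swap A[1],A[2]; hi=1 → [4,14,10,15,12,11,9,7,5]
A[mid]=14>4: swap A[1],A[1]; hi=0 → [4,14,10,15,12,11,9,7,5]
end: lo=0, hi=0; A = [4,14,10,15,12,11,9,7,5]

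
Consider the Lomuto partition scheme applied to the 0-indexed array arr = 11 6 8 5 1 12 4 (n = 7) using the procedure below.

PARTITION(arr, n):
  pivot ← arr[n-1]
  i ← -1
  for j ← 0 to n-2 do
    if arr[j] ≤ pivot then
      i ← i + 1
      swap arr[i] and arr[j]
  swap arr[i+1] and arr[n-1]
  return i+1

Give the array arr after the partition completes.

pivot = arr[6] = 4; i = -1
j=0: arr[0]=11 > 4 → no swap
j=1: arr[1]=6 > 4 → no swap
j=2: arr[2]=8 > 4 → no swap
j=3: arr[3]=5 > 4 → no swap
j=4: arr[4]=1 ≤ 4 → i=0, swap arr[0],arr[4] → 1 6 8 5 11 12 4
j=5: arr[5]=12 > 4 → no swap
final swap arr[1],arr[6] → 1 4 8 5 11 12 6; return 1

1 4 8 5 11 12 6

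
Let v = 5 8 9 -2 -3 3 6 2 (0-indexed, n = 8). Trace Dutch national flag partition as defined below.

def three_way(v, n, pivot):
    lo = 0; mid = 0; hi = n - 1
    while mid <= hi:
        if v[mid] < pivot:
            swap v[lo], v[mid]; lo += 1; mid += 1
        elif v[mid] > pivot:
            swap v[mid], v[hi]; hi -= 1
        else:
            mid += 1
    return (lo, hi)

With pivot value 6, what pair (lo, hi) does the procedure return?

(5, 5)

lo=0 mid=0 hi=7
5<6: swap(0,0), lo=1 mid=1 ⇒ 5 8 9 -2 -3 3 6 2
8>6: swap(1,7), hi=6 ⇒ 5 2 9 -2 -3 3 6 8
2<6: swap(1,1), lo=2 mid=2 ⇒ 5 2 9 -2 -3 3 6 8
9>6: swap(2,6), hi=5 ⇒ 5 2 6 -2 -3 3 9 8
6=6: mid=3
-2<6: swap(2,3), lo=3 mid=4 ⇒ 5 2 -2 6 -3 3 9 8
-3<6: swap(3,4), lo=4 mid=5 ⇒ 5 2 -2 -3 6 3 9 8
3<6: swap(4,5), lo=5 mid=6 ⇒ 5 2 -2 -3 3 6 9 8
done. lo=5 hi=5; v=5 2 -2 -3 3 6 9 8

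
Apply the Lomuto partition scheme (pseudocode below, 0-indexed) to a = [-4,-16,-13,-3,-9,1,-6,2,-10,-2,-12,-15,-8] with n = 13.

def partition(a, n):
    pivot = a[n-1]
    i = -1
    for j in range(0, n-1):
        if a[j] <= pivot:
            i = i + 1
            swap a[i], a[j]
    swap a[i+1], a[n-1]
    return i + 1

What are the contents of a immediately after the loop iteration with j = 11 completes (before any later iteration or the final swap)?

[-16,-13,-9,-10,-12,-15,-6,2,-3,-2,-4,1,-8]

pivot = a[12] = -8; i = -1
j=0: a[0]=-4 > -8 → no swap
j=1: a[1]=-16 ≤ -8 → i=0, swap a[0],a[1] → [-16,-4,-13,-3,-9,1,-6,2,-10,-2,-12,-15,-8]
j=2: a[2]=-13 ≤ -8 → i=1, swap a[1],a[2] → [-16,-13,-4,-3,-9,1,-6,2,-10,-2,-12,-15,-8]
j=3: a[3]=-3 > -8 → no swap
j=4: a[4]=-9 ≤ -8 → i=2, swap a[2],a[4] → [-16,-13,-9,-3,-4,1,-6,2,-10,-2,-12,-15,-8]
j=5: a[5]=1 > -8 → no swap
j=6: a[6]=-6 > -8 → no swap
j=7: a[7]=2 > -8 → no swap
j=8: a[8]=-10 ≤ -8 → i=3, swap a[3],a[8] → [-16,-13,-9,-10,-4,1,-6,2,-3,-2,-12,-15,-8]
j=9: a[9]=-2 > -8 → no swap
j=10: a[10]=-12 ≤ -8 → i=4, swap a[4],a[10] → [-16,-13,-9,-10,-12,1,-6,2,-3,-2,-4,-15,-8]
j=11: a[11]=-15 ≤ -8 → i=5, swap a[5],a[11] → [-16,-13,-9,-10,-12,-15,-6,2,-3,-2,-4,1,-8]
(after j=11) a = [-16,-13,-9,-10,-12,-15,-6,2,-3,-2,-4,1,-8]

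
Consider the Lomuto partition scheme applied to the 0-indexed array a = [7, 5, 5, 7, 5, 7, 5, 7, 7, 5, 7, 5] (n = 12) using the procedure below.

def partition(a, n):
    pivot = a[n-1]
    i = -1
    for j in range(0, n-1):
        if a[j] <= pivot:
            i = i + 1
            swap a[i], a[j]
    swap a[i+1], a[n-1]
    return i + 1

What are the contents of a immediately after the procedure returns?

[5, 5, 5, 5, 5, 5, 7, 7, 7, 7, 7, 7]

pivot = a[11] = 5; i = -1
j=0: a[0]=7 > 5 → no swap
j=1: a[1]=5 ≤ 5 → i=0, swap a[0],a[1] → [5, 7, 5, 7, 5, 7, 5, 7, 7, 5, 7, 5]
j=2: a[2]=5 ≤ 5 → i=1, swap a[1],a[2] → [5, 5, 7, 7, 5, 7, 5, 7, 7, 5, 7, 5]
j=3: a[3]=7 > 5 → no swap
j=4: a[4]=5 ≤ 5 → i=2, swap a[2],a[4] → [5, 5, 5, 7, 7, 7, 5, 7, 7, 5, 7, 5]
j=5: a[5]=7 > 5 → no swap
j=6: a[6]=5 ≤ 5 → i=3, swap a[3],a[6] → [5, 5, 5, 5, 7, 7, 7, 7, 7, 5, 7, 5]
j=7: a[7]=7 > 5 → no swap
j=8: a[8]=7 > 5 → no swap
j=9: a[9]=5 ≤ 5 → i=4, swap a[4],a[9] → [5, 5, 5, 5, 5, 7, 7, 7, 7, 7, 7, 5]
j=10: a[10]=7 > 5 → no swap
final swap a[5],a[11] → [5, 5, 5, 5, 5, 5, 7, 7, 7, 7, 7, 7]; return 5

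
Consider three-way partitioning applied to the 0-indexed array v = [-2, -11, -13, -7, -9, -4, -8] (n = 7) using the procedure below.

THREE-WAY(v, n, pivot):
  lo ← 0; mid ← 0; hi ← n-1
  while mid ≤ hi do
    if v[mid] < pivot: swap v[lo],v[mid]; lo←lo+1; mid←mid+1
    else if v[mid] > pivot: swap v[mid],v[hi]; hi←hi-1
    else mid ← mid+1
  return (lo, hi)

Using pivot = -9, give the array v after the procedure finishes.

[-11, -13, -9, -7, -4, -8, -2]

pivot = -9; lo=0, mid=0, hi=6
v[mid]=-2>-9: swap v[0],v[6]; hi=5 → [-8, -11, -13, -7, -9, -4, -2]
v[mid]=-8>-9: swap v[0],v[5]; hi=4 → [-4, -11, -13, -7, -9, -8, -2]
v[mid]=-4>-9: swap v[0],v[4]; hi=3 → [-9, -11, -13, -7, -4, -8, -2]
v[mid]=-9=-9: mid=1
v[mid]=-11<-9: swap v[0],v[1]; lo=1,mid=2 → [-11, -9, -13, -7, -4, -8, -2]
v[mid]=-13<-9: swap v[1],v[2]; lo=2,mid=3 → [-11, -13, -9, -7, -4, -8, -2]
v[mid]=-7>-9: swap v[3],v[3]; hi=2 → [-11, -13, -9, -7, -4, -8, -2]
end: lo=2, hi=2; v = [-11, -13, -9, -7, -4, -8, -2]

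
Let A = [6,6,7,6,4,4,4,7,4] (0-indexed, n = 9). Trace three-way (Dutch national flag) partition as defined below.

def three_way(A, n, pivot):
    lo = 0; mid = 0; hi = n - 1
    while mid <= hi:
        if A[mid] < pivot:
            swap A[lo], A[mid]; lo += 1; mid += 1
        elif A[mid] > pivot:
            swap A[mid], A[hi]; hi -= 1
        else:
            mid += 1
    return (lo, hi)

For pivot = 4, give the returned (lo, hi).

lo=0 mid=0 hi=8
6>4: swap(0,8), hi=7 ⇒ [4,6,7,6,4,4,4,7,6]
4=4: mid=1
6>4: swap(1,7), hi=6 ⇒ [4,7,7,6,4,4,4,6,6]
7>4: swap(1,6), hi=5 ⇒ [4,4,7,6,4,4,7,6,6]
4=4: mid=2
7>4: swap(2,5), hi=4 ⇒ [4,4,4,6,4,7,7,6,6]
4=4: mid=3
6>4: swap(3,4), hi=3 ⇒ [4,4,4,4,6,7,7,6,6]
4=4: mid=4
done. lo=0 hi=3; A=[4,4,4,4,6,7,7,6,6]

(0, 3)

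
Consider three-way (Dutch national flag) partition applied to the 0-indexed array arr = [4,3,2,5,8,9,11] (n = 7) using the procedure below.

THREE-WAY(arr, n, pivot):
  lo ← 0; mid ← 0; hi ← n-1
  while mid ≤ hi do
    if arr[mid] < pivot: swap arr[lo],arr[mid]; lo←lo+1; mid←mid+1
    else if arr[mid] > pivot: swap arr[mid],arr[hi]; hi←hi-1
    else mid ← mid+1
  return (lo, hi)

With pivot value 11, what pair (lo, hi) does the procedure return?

lo=0 mid=0 hi=6
4<11: swap(0,0), lo=1 mid=1 ⇒ [4,3,2,5,8,9,11]
3<11: swap(1,1), lo=2 mid=2 ⇒ [4,3,2,5,8,9,11]
2<11: swap(2,2), lo=3 mid=3 ⇒ [4,3,2,5,8,9,11]
5<11: swap(3,3), lo=4 mid=4 ⇒ [4,3,2,5,8,9,11]
8<11: swap(4,4), lo=5 mid=5 ⇒ [4,3,2,5,8,9,11]
9<11: swap(5,5), lo=6 mid=6 ⇒ [4,3,2,5,8,9,11]
11=11: mid=7
done. lo=6 hi=6; arr=[4,3,2,5,8,9,11]

(6, 6)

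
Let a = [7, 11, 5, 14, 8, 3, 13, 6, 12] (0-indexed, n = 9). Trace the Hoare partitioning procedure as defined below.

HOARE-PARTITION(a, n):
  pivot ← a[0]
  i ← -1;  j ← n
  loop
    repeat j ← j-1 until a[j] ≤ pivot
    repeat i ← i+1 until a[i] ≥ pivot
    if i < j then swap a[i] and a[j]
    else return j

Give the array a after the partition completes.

[6, 3, 5, 14, 8, 11, 13, 7, 12]

pivot = a[0] = 7; i = -1, j = 9
j→7 (a[7]=6≤7), i→0 (a[0]=7≥7); i<j, swap → [6, 11, 5, 14, 8, 3, 13, 7, 12]
j→5 (a[5]=3≤7), i→1 (a[1]=11≥7); i<j, swap → [6, 3, 5, 14, 8, 11, 13, 7, 12]
j→2, i→3; i≥j, return j=2. a = [6, 3, 5, 14, 8, 11, 13, 7, 12]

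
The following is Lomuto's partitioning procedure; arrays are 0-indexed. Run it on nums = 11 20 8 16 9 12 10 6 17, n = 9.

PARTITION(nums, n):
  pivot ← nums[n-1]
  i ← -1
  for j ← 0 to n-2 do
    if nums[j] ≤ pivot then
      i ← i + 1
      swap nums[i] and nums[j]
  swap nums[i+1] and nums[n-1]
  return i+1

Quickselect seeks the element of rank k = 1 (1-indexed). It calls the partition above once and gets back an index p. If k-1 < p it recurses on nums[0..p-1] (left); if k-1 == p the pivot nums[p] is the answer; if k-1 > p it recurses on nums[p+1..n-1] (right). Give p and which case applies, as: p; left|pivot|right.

7; left

pivot=17, i=-1
j=0: 11≤17, i=0, swap(0,0) ⇒ 11 20 8 16 9 12 10 6 17
j=1: 20>17, skip
j=2: 8≤17, i=1, swap(1,2) ⇒ 11 8 20 16 9 12 10 6 17
j=3: 16≤17, i=2, swap(2,3) ⇒ 11 8 16 20 9 12 10 6 17
j=4: 9≤17, i=3, swap(3,4) ⇒ 11 8 16 9 20 12 10 6 17
j=5: 12≤17, i=4, swap(4,5) ⇒ 11 8 16 9 12 20 10 6 17
j=6: 10≤17, i=5, swap(5,6) ⇒ 11 8 16 9 12 10 20 6 17
j=7: 6≤17, i=6, swap(6,7) ⇒ 11 8 16 9 12 10 6 20 17
swap(7,8) ⇒ 11 8 16 9 12 10 6 17 20; return 7
p = 7; k-1 = 0 < 7 ⇒ left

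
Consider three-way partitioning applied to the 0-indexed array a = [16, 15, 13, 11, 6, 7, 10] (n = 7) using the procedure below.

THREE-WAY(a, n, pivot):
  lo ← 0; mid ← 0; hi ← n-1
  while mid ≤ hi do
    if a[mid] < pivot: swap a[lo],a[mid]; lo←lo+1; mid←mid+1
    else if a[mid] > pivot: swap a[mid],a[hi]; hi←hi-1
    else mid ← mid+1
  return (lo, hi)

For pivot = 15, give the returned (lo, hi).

pivot = 15; lo=0, mid=0, hi=6
a[mid]=16>15: swap a[0],a[6]; hi=5 → [10, 15, 13, 11, 6, 7, 16]
a[mid]=10<15: swap a[0],a[0]; lo=1,mid=1 → [10, 15, 13, 11, 6, 7, 16]
a[mid]=15=15: mid=2
a[mid]=13<15: swap a[1],a[2]; lo=2,mid=3 → [10, 13, 15, 11, 6, 7, 16]
a[mid]=11<15: swap a[2],a[3]; lo=3,mid=4 → [10, 13, 11, 15, 6, 7, 16]
a[mid]=6<15: swap a[3],a[4]; lo=4,mid=5 → [10, 13, 11, 6, 15, 7, 16]
a[mid]=7<15: swap a[4],a[5]; lo=5,mid=6 → [10, 13, 11, 6, 7, 15, 16]
end: lo=5, hi=5; a = [10, 13, 11, 6, 7, 15, 16]

(5, 5)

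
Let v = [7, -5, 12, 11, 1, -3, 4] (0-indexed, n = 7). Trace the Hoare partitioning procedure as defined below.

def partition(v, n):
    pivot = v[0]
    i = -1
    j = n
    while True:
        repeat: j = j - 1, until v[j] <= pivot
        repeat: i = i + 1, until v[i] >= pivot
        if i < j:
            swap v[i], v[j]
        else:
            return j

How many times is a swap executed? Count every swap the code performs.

3

pivot = v[0] = 7; i = -1, j = 7
j→6 (v[6]=4≤7), i→0 (v[0]=7≥7); i<j, swap → [4, -5, 12, 11, 1, -3, 7]
j→5 (v[5]=-3≤7), i→2 (v[2]=12≥7); i<j, swap → [4, -5, -3, 11, 1, 12, 7]
j→4 (v[4]=1≤7), i→3 (v[3]=11≥7); i<j, swap → [4, -5, -3, 1, 11, 12, 7]
j→3, i→4; i≥j, return j=3. v = [4, -5, -3, 1, 11, 12, 7]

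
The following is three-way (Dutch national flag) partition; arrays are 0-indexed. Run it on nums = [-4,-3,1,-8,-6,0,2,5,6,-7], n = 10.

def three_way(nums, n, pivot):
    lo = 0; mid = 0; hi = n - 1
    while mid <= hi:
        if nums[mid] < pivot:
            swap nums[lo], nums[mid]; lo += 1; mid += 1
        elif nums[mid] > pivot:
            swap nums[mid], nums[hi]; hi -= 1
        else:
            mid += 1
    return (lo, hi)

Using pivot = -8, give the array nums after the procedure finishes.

pivot = -8; lo=0, mid=0, hi=9
nums[mid]=-4>-8: swap nums[0],nums[9]; hi=8 → [-7,-3,1,-8,-6,0,2,5,6,-4]
nums[mid]=-7>-8: swap nums[0],nums[8]; hi=7 → [6,-3,1,-8,-6,0,2,5,-7,-4]
nums[mid]=6>-8: swap nums[0],nums[7]; hi=6 → [5,-3,1,-8,-6,0,2,6,-7,-4]
nums[mid]=5>-8: swap nums[0],nums[6]; hi=5 → [2,-3,1,-8,-6,0,5,6,-7,-4]
nums[mid]=2>-8: swap nums[0],nums[5]; hi=4 → [0,-3,1,-8,-6,2,5,6,-7,-4]
nums[mid]=0>-8: swap nums[0],nums[4]; hi=3 → [-6,-3,1,-8,0,2,5,6,-7,-4]
nums[mid]=-6>-8: swap nums[0],nums[3]; hi=2 → [-8,-3,1,-6,0,2,5,6,-7,-4]
nums[mid]=-8=-8: mid=1
nums[mid]=-3>-8: swap nums[1],nums[2]; hi=1 → [-8,1,-3,-6,0,2,5,6,-7,-4]
nums[mid]=1>-8: swap nums[1],nums[1]; hi=0 → [-8,1,-3,-6,0,2,5,6,-7,-4]
end: lo=0, hi=0; nums = [-8,1,-3,-6,0,2,5,6,-7,-4]

[-8,1,-3,-6,0,2,5,6,-7,-4]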